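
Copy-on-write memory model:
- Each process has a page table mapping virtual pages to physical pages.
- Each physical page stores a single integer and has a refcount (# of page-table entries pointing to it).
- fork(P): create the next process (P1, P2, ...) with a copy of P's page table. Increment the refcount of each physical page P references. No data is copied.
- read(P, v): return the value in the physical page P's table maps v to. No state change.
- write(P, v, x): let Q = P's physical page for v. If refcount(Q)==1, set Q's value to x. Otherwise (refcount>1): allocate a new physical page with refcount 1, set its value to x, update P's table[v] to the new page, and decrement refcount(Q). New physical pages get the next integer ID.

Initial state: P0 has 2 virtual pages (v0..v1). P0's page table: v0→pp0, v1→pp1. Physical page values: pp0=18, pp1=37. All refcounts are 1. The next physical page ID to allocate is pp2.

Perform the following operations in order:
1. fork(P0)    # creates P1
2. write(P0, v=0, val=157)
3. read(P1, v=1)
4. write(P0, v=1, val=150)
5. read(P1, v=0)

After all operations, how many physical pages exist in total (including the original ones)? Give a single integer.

Answer: 4

Derivation:
Op 1: fork(P0) -> P1. 2 ppages; refcounts: pp0:2 pp1:2
Op 2: write(P0, v0, 157). refcount(pp0)=2>1 -> COPY to pp2. 3 ppages; refcounts: pp0:1 pp1:2 pp2:1
Op 3: read(P1, v1) -> 37. No state change.
Op 4: write(P0, v1, 150). refcount(pp1)=2>1 -> COPY to pp3. 4 ppages; refcounts: pp0:1 pp1:1 pp2:1 pp3:1
Op 5: read(P1, v0) -> 18. No state change.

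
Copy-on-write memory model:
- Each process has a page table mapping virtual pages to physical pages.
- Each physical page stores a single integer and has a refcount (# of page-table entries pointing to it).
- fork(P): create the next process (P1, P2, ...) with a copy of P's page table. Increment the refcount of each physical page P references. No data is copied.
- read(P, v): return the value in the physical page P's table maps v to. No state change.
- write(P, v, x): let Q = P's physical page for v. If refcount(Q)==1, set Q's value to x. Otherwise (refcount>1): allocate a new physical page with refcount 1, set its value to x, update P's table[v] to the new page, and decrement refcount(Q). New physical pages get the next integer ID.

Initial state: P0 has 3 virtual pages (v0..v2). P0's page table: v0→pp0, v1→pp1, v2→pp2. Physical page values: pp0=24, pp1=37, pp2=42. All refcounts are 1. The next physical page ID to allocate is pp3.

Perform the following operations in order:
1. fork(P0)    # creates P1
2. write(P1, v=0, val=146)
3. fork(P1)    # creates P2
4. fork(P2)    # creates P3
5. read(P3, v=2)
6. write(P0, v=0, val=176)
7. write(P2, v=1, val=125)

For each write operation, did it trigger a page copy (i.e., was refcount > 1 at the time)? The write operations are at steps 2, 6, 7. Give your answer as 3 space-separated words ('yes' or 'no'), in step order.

Op 1: fork(P0) -> P1. 3 ppages; refcounts: pp0:2 pp1:2 pp2:2
Op 2: write(P1, v0, 146). refcount(pp0)=2>1 -> COPY to pp3. 4 ppages; refcounts: pp0:1 pp1:2 pp2:2 pp3:1
Op 3: fork(P1) -> P2. 4 ppages; refcounts: pp0:1 pp1:3 pp2:3 pp3:2
Op 4: fork(P2) -> P3. 4 ppages; refcounts: pp0:1 pp1:4 pp2:4 pp3:3
Op 5: read(P3, v2) -> 42. No state change.
Op 6: write(P0, v0, 176). refcount(pp0)=1 -> write in place. 4 ppages; refcounts: pp0:1 pp1:4 pp2:4 pp3:3
Op 7: write(P2, v1, 125). refcount(pp1)=4>1 -> COPY to pp4. 5 ppages; refcounts: pp0:1 pp1:3 pp2:4 pp3:3 pp4:1

yes no yes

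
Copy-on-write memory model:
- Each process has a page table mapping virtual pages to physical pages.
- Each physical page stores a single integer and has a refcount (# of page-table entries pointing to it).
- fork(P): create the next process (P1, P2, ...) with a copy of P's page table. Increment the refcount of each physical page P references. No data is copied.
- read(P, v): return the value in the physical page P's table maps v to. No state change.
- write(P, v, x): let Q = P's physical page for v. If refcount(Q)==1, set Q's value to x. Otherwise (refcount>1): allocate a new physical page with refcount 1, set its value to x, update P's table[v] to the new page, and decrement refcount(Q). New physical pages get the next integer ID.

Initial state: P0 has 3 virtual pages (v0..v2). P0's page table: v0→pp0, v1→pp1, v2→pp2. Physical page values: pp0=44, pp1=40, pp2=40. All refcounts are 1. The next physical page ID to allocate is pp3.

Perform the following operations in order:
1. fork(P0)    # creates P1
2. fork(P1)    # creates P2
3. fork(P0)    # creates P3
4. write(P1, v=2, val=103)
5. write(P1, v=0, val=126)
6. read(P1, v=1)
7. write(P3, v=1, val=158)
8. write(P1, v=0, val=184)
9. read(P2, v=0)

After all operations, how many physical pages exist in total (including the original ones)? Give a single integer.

Op 1: fork(P0) -> P1. 3 ppages; refcounts: pp0:2 pp1:2 pp2:2
Op 2: fork(P1) -> P2. 3 ppages; refcounts: pp0:3 pp1:3 pp2:3
Op 3: fork(P0) -> P3. 3 ppages; refcounts: pp0:4 pp1:4 pp2:4
Op 4: write(P1, v2, 103). refcount(pp2)=4>1 -> COPY to pp3. 4 ppages; refcounts: pp0:4 pp1:4 pp2:3 pp3:1
Op 5: write(P1, v0, 126). refcount(pp0)=4>1 -> COPY to pp4. 5 ppages; refcounts: pp0:3 pp1:4 pp2:3 pp3:1 pp4:1
Op 6: read(P1, v1) -> 40. No state change.
Op 7: write(P3, v1, 158). refcount(pp1)=4>1 -> COPY to pp5. 6 ppages; refcounts: pp0:3 pp1:3 pp2:3 pp3:1 pp4:1 pp5:1
Op 8: write(P1, v0, 184). refcount(pp4)=1 -> write in place. 6 ppages; refcounts: pp0:3 pp1:3 pp2:3 pp3:1 pp4:1 pp5:1
Op 9: read(P2, v0) -> 44. No state change.

Answer: 6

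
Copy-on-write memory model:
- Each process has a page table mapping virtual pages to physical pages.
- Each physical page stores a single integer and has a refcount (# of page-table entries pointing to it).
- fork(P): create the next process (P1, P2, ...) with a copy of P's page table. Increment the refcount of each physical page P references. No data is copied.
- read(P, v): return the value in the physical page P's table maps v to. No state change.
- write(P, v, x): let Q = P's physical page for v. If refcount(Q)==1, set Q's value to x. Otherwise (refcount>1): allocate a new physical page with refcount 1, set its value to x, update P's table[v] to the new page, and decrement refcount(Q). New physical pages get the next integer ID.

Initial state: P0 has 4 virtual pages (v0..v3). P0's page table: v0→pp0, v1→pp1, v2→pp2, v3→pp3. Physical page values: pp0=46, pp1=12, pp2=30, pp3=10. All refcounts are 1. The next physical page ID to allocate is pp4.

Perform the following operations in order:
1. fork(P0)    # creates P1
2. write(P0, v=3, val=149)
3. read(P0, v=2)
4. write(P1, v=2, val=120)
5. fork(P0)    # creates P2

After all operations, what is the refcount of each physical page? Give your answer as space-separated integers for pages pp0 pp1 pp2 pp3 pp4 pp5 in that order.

Answer: 3 3 2 1 2 1

Derivation:
Op 1: fork(P0) -> P1. 4 ppages; refcounts: pp0:2 pp1:2 pp2:2 pp3:2
Op 2: write(P0, v3, 149). refcount(pp3)=2>1 -> COPY to pp4. 5 ppages; refcounts: pp0:2 pp1:2 pp2:2 pp3:1 pp4:1
Op 3: read(P0, v2) -> 30. No state change.
Op 4: write(P1, v2, 120). refcount(pp2)=2>1 -> COPY to pp5. 6 ppages; refcounts: pp0:2 pp1:2 pp2:1 pp3:1 pp4:1 pp5:1
Op 5: fork(P0) -> P2. 6 ppages; refcounts: pp0:3 pp1:3 pp2:2 pp3:1 pp4:2 pp5:1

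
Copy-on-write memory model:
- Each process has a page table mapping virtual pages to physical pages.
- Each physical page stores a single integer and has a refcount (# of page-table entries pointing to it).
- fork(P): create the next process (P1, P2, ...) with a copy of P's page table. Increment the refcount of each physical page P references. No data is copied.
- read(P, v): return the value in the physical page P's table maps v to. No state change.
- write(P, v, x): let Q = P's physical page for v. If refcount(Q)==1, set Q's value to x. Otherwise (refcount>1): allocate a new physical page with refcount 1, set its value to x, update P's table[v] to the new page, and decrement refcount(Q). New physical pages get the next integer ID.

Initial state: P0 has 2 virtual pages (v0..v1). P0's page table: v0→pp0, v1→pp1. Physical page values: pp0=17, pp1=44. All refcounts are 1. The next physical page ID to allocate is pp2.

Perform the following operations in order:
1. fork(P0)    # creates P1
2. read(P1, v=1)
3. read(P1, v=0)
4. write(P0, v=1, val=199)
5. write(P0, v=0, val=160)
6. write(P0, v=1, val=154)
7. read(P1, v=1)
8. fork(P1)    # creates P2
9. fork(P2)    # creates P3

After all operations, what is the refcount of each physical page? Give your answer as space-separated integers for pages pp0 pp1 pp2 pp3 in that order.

Answer: 3 3 1 1

Derivation:
Op 1: fork(P0) -> P1. 2 ppages; refcounts: pp0:2 pp1:2
Op 2: read(P1, v1) -> 44. No state change.
Op 3: read(P1, v0) -> 17. No state change.
Op 4: write(P0, v1, 199). refcount(pp1)=2>1 -> COPY to pp2. 3 ppages; refcounts: pp0:2 pp1:1 pp2:1
Op 5: write(P0, v0, 160). refcount(pp0)=2>1 -> COPY to pp3. 4 ppages; refcounts: pp0:1 pp1:1 pp2:1 pp3:1
Op 6: write(P0, v1, 154). refcount(pp2)=1 -> write in place. 4 ppages; refcounts: pp0:1 pp1:1 pp2:1 pp3:1
Op 7: read(P1, v1) -> 44. No state change.
Op 8: fork(P1) -> P2. 4 ppages; refcounts: pp0:2 pp1:2 pp2:1 pp3:1
Op 9: fork(P2) -> P3. 4 ppages; refcounts: pp0:3 pp1:3 pp2:1 pp3:1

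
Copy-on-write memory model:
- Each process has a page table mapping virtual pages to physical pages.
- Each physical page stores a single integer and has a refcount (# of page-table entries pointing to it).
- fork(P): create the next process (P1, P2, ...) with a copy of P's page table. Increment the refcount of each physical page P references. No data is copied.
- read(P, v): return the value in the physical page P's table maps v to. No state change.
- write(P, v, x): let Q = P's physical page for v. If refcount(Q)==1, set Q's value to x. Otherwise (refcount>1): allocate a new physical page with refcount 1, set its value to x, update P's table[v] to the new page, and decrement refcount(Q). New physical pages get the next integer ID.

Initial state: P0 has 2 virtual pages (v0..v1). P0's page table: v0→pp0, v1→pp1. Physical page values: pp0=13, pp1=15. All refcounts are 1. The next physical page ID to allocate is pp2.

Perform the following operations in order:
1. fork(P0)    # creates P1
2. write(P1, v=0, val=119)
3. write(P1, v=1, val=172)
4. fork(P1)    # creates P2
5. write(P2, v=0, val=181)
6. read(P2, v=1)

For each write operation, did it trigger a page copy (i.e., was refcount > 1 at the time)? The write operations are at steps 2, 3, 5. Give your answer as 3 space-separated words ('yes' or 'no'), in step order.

Op 1: fork(P0) -> P1. 2 ppages; refcounts: pp0:2 pp1:2
Op 2: write(P1, v0, 119). refcount(pp0)=2>1 -> COPY to pp2. 3 ppages; refcounts: pp0:1 pp1:2 pp2:1
Op 3: write(P1, v1, 172). refcount(pp1)=2>1 -> COPY to pp3. 4 ppages; refcounts: pp0:1 pp1:1 pp2:1 pp3:1
Op 4: fork(P1) -> P2. 4 ppages; refcounts: pp0:1 pp1:1 pp2:2 pp3:2
Op 5: write(P2, v0, 181). refcount(pp2)=2>1 -> COPY to pp4. 5 ppages; refcounts: pp0:1 pp1:1 pp2:1 pp3:2 pp4:1
Op 6: read(P2, v1) -> 172. No state change.

yes yes yes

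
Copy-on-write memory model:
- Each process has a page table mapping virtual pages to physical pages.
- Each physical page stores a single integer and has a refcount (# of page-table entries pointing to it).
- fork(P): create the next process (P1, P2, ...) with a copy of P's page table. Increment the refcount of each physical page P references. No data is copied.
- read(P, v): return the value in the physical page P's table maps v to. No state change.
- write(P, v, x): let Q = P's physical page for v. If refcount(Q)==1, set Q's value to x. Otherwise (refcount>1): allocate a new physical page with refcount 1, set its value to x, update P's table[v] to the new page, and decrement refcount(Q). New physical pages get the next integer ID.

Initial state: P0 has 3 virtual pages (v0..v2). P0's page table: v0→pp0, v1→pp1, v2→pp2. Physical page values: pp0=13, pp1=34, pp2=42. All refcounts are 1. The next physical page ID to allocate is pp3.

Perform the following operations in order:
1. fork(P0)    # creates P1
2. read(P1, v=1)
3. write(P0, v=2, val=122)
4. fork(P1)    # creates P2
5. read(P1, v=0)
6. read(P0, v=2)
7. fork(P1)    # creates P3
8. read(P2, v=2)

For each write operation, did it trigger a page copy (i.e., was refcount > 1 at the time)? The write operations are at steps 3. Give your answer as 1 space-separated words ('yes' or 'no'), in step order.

Op 1: fork(P0) -> P1. 3 ppages; refcounts: pp0:2 pp1:2 pp2:2
Op 2: read(P1, v1) -> 34. No state change.
Op 3: write(P0, v2, 122). refcount(pp2)=2>1 -> COPY to pp3. 4 ppages; refcounts: pp0:2 pp1:2 pp2:1 pp3:1
Op 4: fork(P1) -> P2. 4 ppages; refcounts: pp0:3 pp1:3 pp2:2 pp3:1
Op 5: read(P1, v0) -> 13. No state change.
Op 6: read(P0, v2) -> 122. No state change.
Op 7: fork(P1) -> P3. 4 ppages; refcounts: pp0:4 pp1:4 pp2:3 pp3:1
Op 8: read(P2, v2) -> 42. No state change.

yes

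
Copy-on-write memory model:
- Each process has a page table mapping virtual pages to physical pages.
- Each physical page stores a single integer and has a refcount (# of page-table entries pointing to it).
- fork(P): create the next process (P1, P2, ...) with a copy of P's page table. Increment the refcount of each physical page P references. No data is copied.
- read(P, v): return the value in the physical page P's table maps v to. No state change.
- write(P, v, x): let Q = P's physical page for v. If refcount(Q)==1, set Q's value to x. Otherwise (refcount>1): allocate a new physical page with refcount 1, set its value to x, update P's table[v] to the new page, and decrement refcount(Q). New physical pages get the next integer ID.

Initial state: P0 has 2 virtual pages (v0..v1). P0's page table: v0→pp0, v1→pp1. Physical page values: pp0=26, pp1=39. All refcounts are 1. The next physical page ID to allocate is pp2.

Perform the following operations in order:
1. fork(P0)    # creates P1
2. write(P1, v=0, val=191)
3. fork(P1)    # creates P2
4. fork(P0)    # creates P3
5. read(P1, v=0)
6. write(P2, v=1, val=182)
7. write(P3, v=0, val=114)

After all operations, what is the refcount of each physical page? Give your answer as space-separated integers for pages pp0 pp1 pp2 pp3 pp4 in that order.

Op 1: fork(P0) -> P1. 2 ppages; refcounts: pp0:2 pp1:2
Op 2: write(P1, v0, 191). refcount(pp0)=2>1 -> COPY to pp2. 3 ppages; refcounts: pp0:1 pp1:2 pp2:1
Op 3: fork(P1) -> P2. 3 ppages; refcounts: pp0:1 pp1:3 pp2:2
Op 4: fork(P0) -> P3. 3 ppages; refcounts: pp0:2 pp1:4 pp2:2
Op 5: read(P1, v0) -> 191. No state change.
Op 6: write(P2, v1, 182). refcount(pp1)=4>1 -> COPY to pp3. 4 ppages; refcounts: pp0:2 pp1:3 pp2:2 pp3:1
Op 7: write(P3, v0, 114). refcount(pp0)=2>1 -> COPY to pp4. 5 ppages; refcounts: pp0:1 pp1:3 pp2:2 pp3:1 pp4:1

Answer: 1 3 2 1 1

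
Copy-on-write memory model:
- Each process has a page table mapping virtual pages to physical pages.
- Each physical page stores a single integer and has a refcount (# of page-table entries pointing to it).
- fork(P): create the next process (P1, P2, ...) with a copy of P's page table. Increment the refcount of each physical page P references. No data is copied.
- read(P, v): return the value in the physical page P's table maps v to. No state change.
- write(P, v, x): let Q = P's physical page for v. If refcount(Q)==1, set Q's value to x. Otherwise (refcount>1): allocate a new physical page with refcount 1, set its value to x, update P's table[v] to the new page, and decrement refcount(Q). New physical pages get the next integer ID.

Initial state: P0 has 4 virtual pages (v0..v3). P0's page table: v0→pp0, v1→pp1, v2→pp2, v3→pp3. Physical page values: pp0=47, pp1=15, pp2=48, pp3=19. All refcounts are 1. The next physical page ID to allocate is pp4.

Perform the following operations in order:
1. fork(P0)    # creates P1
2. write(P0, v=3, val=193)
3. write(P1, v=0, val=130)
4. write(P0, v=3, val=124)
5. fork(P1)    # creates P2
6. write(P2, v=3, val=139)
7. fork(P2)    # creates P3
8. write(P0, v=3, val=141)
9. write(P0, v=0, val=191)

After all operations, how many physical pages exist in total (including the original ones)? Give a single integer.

Answer: 7

Derivation:
Op 1: fork(P0) -> P1. 4 ppages; refcounts: pp0:2 pp1:2 pp2:2 pp3:2
Op 2: write(P0, v3, 193). refcount(pp3)=2>1 -> COPY to pp4. 5 ppages; refcounts: pp0:2 pp1:2 pp2:2 pp3:1 pp4:1
Op 3: write(P1, v0, 130). refcount(pp0)=2>1 -> COPY to pp5. 6 ppages; refcounts: pp0:1 pp1:2 pp2:2 pp3:1 pp4:1 pp5:1
Op 4: write(P0, v3, 124). refcount(pp4)=1 -> write in place. 6 ppages; refcounts: pp0:1 pp1:2 pp2:2 pp3:1 pp4:1 pp5:1
Op 5: fork(P1) -> P2. 6 ppages; refcounts: pp0:1 pp1:3 pp2:3 pp3:2 pp4:1 pp5:2
Op 6: write(P2, v3, 139). refcount(pp3)=2>1 -> COPY to pp6. 7 ppages; refcounts: pp0:1 pp1:3 pp2:3 pp3:1 pp4:1 pp5:2 pp6:1
Op 7: fork(P2) -> P3. 7 ppages; refcounts: pp0:1 pp1:4 pp2:4 pp3:1 pp4:1 pp5:3 pp6:2
Op 8: write(P0, v3, 141). refcount(pp4)=1 -> write in place. 7 ppages; refcounts: pp0:1 pp1:4 pp2:4 pp3:1 pp4:1 pp5:3 pp6:2
Op 9: write(P0, v0, 191). refcount(pp0)=1 -> write in place. 7 ppages; refcounts: pp0:1 pp1:4 pp2:4 pp3:1 pp4:1 pp5:3 pp6:2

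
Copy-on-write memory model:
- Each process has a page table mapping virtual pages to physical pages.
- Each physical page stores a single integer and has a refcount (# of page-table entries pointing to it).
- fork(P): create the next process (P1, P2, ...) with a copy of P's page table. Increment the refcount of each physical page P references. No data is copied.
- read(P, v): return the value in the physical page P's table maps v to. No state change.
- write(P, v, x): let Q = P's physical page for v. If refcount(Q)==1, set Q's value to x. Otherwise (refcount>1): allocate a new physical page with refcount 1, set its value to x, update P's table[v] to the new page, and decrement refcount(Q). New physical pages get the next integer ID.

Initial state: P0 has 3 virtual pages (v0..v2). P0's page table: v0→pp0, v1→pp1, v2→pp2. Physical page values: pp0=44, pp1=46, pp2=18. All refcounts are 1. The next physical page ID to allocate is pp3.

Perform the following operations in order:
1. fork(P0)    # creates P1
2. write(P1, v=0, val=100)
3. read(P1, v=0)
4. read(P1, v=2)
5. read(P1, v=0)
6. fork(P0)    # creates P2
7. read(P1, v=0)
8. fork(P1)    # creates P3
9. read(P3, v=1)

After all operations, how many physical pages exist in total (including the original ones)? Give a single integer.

Answer: 4

Derivation:
Op 1: fork(P0) -> P1. 3 ppages; refcounts: pp0:2 pp1:2 pp2:2
Op 2: write(P1, v0, 100). refcount(pp0)=2>1 -> COPY to pp3. 4 ppages; refcounts: pp0:1 pp1:2 pp2:2 pp3:1
Op 3: read(P1, v0) -> 100. No state change.
Op 4: read(P1, v2) -> 18. No state change.
Op 5: read(P1, v0) -> 100. No state change.
Op 6: fork(P0) -> P2. 4 ppages; refcounts: pp0:2 pp1:3 pp2:3 pp3:1
Op 7: read(P1, v0) -> 100. No state change.
Op 8: fork(P1) -> P3. 4 ppages; refcounts: pp0:2 pp1:4 pp2:4 pp3:2
Op 9: read(P3, v1) -> 46. No state change.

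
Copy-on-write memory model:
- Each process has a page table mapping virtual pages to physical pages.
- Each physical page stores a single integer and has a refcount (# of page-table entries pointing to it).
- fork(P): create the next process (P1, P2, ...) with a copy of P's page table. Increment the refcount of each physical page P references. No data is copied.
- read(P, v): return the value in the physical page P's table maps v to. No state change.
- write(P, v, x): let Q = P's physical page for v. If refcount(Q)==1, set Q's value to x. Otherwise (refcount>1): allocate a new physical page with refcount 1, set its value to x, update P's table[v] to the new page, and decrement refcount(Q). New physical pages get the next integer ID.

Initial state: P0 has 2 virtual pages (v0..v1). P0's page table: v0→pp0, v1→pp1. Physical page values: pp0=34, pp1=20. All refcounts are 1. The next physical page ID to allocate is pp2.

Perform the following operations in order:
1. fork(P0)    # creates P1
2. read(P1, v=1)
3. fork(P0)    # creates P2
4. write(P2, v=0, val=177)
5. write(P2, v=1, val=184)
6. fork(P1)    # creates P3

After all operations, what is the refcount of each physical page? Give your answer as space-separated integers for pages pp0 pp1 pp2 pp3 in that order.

Op 1: fork(P0) -> P1. 2 ppages; refcounts: pp0:2 pp1:2
Op 2: read(P1, v1) -> 20. No state change.
Op 3: fork(P0) -> P2. 2 ppages; refcounts: pp0:3 pp1:3
Op 4: write(P2, v0, 177). refcount(pp0)=3>1 -> COPY to pp2. 3 ppages; refcounts: pp0:2 pp1:3 pp2:1
Op 5: write(P2, v1, 184). refcount(pp1)=3>1 -> COPY to pp3. 4 ppages; refcounts: pp0:2 pp1:2 pp2:1 pp3:1
Op 6: fork(P1) -> P3. 4 ppages; refcounts: pp0:3 pp1:3 pp2:1 pp3:1

Answer: 3 3 1 1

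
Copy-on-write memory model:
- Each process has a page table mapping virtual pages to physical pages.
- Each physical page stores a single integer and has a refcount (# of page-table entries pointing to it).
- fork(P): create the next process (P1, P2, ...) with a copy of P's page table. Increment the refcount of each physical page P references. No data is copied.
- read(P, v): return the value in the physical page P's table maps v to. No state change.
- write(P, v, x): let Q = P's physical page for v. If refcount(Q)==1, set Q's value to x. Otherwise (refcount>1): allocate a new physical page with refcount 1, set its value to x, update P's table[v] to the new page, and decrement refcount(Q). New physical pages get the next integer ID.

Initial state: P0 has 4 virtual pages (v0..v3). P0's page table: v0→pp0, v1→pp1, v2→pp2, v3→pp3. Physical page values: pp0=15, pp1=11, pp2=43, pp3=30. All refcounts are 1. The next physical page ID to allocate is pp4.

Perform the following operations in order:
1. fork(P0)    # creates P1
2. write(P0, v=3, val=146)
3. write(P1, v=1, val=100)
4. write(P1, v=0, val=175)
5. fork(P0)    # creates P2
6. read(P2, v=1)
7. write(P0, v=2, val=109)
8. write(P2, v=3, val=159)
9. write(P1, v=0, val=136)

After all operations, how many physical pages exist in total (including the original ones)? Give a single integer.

Op 1: fork(P0) -> P1. 4 ppages; refcounts: pp0:2 pp1:2 pp2:2 pp3:2
Op 2: write(P0, v3, 146). refcount(pp3)=2>1 -> COPY to pp4. 5 ppages; refcounts: pp0:2 pp1:2 pp2:2 pp3:1 pp4:1
Op 3: write(P1, v1, 100). refcount(pp1)=2>1 -> COPY to pp5. 6 ppages; refcounts: pp0:2 pp1:1 pp2:2 pp3:1 pp4:1 pp5:1
Op 4: write(P1, v0, 175). refcount(pp0)=2>1 -> COPY to pp6. 7 ppages; refcounts: pp0:1 pp1:1 pp2:2 pp3:1 pp4:1 pp5:1 pp6:1
Op 5: fork(P0) -> P2. 7 ppages; refcounts: pp0:2 pp1:2 pp2:3 pp3:1 pp4:2 pp5:1 pp6:1
Op 6: read(P2, v1) -> 11. No state change.
Op 7: write(P0, v2, 109). refcount(pp2)=3>1 -> COPY to pp7. 8 ppages; refcounts: pp0:2 pp1:2 pp2:2 pp3:1 pp4:2 pp5:1 pp6:1 pp7:1
Op 8: write(P2, v3, 159). refcount(pp4)=2>1 -> COPY to pp8. 9 ppages; refcounts: pp0:2 pp1:2 pp2:2 pp3:1 pp4:1 pp5:1 pp6:1 pp7:1 pp8:1
Op 9: write(P1, v0, 136). refcount(pp6)=1 -> write in place. 9 ppages; refcounts: pp0:2 pp1:2 pp2:2 pp3:1 pp4:1 pp5:1 pp6:1 pp7:1 pp8:1

Answer: 9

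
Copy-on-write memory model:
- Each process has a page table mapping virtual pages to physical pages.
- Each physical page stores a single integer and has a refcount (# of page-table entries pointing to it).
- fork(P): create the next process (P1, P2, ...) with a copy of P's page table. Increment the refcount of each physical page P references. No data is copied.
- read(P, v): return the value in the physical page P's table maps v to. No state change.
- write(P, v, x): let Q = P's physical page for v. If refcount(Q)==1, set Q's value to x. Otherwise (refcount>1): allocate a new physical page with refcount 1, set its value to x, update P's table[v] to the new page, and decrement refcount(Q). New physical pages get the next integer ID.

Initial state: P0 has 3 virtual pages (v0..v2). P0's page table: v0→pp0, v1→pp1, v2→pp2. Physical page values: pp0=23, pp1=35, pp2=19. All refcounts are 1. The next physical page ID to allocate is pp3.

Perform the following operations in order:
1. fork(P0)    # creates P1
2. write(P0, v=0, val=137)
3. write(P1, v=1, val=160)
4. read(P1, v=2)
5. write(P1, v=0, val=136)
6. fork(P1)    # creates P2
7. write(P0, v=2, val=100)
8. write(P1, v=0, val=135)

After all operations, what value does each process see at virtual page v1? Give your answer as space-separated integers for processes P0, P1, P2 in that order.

Op 1: fork(P0) -> P1. 3 ppages; refcounts: pp0:2 pp1:2 pp2:2
Op 2: write(P0, v0, 137). refcount(pp0)=2>1 -> COPY to pp3. 4 ppages; refcounts: pp0:1 pp1:2 pp2:2 pp3:1
Op 3: write(P1, v1, 160). refcount(pp1)=2>1 -> COPY to pp4. 5 ppages; refcounts: pp0:1 pp1:1 pp2:2 pp3:1 pp4:1
Op 4: read(P1, v2) -> 19. No state change.
Op 5: write(P1, v0, 136). refcount(pp0)=1 -> write in place. 5 ppages; refcounts: pp0:1 pp1:1 pp2:2 pp3:1 pp4:1
Op 6: fork(P1) -> P2. 5 ppages; refcounts: pp0:2 pp1:1 pp2:3 pp3:1 pp4:2
Op 7: write(P0, v2, 100). refcount(pp2)=3>1 -> COPY to pp5. 6 ppages; refcounts: pp0:2 pp1:1 pp2:2 pp3:1 pp4:2 pp5:1
Op 8: write(P1, v0, 135). refcount(pp0)=2>1 -> COPY to pp6. 7 ppages; refcounts: pp0:1 pp1:1 pp2:2 pp3:1 pp4:2 pp5:1 pp6:1
P0: v1 -> pp1 = 35
P1: v1 -> pp4 = 160
P2: v1 -> pp4 = 160

Answer: 35 160 160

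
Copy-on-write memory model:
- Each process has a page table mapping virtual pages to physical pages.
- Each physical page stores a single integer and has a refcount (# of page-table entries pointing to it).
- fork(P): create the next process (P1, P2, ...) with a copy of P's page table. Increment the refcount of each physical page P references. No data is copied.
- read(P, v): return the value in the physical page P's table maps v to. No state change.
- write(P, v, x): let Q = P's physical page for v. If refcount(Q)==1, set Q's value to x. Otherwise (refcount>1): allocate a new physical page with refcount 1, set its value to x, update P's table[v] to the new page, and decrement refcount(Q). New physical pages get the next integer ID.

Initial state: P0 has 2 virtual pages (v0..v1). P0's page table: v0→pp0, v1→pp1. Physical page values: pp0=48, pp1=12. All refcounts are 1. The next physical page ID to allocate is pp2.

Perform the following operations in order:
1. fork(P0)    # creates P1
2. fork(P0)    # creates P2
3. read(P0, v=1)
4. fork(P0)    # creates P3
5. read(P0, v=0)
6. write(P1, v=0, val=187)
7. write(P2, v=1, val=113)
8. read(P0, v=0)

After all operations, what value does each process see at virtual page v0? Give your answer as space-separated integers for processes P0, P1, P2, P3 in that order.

Answer: 48 187 48 48

Derivation:
Op 1: fork(P0) -> P1. 2 ppages; refcounts: pp0:2 pp1:2
Op 2: fork(P0) -> P2. 2 ppages; refcounts: pp0:3 pp1:3
Op 3: read(P0, v1) -> 12. No state change.
Op 4: fork(P0) -> P3. 2 ppages; refcounts: pp0:4 pp1:4
Op 5: read(P0, v0) -> 48. No state change.
Op 6: write(P1, v0, 187). refcount(pp0)=4>1 -> COPY to pp2. 3 ppages; refcounts: pp0:3 pp1:4 pp2:1
Op 7: write(P2, v1, 113). refcount(pp1)=4>1 -> COPY to pp3. 4 ppages; refcounts: pp0:3 pp1:3 pp2:1 pp3:1
Op 8: read(P0, v0) -> 48. No state change.
P0: v0 -> pp0 = 48
P1: v0 -> pp2 = 187
P2: v0 -> pp0 = 48
P3: v0 -> pp0 = 48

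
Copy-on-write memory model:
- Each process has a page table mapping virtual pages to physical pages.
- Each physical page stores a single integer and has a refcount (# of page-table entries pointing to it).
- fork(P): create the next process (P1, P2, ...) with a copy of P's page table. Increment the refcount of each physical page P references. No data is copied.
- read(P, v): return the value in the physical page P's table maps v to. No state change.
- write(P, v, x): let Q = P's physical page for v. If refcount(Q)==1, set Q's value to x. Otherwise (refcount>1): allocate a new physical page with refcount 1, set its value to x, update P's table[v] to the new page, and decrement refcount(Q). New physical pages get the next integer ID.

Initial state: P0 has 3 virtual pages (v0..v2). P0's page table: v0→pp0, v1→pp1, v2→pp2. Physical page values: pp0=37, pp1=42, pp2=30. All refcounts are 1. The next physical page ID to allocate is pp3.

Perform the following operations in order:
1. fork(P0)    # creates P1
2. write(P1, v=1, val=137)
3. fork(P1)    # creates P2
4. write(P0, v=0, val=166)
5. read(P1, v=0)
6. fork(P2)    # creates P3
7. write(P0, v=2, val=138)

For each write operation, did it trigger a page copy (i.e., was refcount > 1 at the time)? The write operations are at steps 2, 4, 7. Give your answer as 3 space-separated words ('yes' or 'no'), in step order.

Op 1: fork(P0) -> P1. 3 ppages; refcounts: pp0:2 pp1:2 pp2:2
Op 2: write(P1, v1, 137). refcount(pp1)=2>1 -> COPY to pp3. 4 ppages; refcounts: pp0:2 pp1:1 pp2:2 pp3:1
Op 3: fork(P1) -> P2. 4 ppages; refcounts: pp0:3 pp1:1 pp2:3 pp3:2
Op 4: write(P0, v0, 166). refcount(pp0)=3>1 -> COPY to pp4. 5 ppages; refcounts: pp0:2 pp1:1 pp2:3 pp3:2 pp4:1
Op 5: read(P1, v0) -> 37. No state change.
Op 6: fork(P2) -> P3. 5 ppages; refcounts: pp0:3 pp1:1 pp2:4 pp3:3 pp4:1
Op 7: write(P0, v2, 138). refcount(pp2)=4>1 -> COPY to pp5. 6 ppages; refcounts: pp0:3 pp1:1 pp2:3 pp3:3 pp4:1 pp5:1

yes yes yes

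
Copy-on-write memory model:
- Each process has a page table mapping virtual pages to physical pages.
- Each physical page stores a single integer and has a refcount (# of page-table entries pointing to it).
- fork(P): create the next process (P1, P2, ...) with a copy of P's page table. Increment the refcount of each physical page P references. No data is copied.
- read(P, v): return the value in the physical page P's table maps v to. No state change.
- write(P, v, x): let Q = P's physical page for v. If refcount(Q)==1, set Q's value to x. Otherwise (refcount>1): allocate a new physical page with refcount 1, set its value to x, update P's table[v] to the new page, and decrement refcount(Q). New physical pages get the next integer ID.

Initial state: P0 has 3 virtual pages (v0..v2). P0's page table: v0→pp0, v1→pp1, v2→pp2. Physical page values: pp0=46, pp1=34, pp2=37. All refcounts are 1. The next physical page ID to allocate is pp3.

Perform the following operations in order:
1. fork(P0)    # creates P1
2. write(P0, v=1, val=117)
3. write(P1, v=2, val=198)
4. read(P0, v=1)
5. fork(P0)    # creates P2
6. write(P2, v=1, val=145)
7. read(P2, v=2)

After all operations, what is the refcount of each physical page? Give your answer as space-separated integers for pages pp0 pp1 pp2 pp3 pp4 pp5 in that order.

Op 1: fork(P0) -> P1. 3 ppages; refcounts: pp0:2 pp1:2 pp2:2
Op 2: write(P0, v1, 117). refcount(pp1)=2>1 -> COPY to pp3. 4 ppages; refcounts: pp0:2 pp1:1 pp2:2 pp3:1
Op 3: write(P1, v2, 198). refcount(pp2)=2>1 -> COPY to pp4. 5 ppages; refcounts: pp0:2 pp1:1 pp2:1 pp3:1 pp4:1
Op 4: read(P0, v1) -> 117. No state change.
Op 5: fork(P0) -> P2. 5 ppages; refcounts: pp0:3 pp1:1 pp2:2 pp3:2 pp4:1
Op 6: write(P2, v1, 145). refcount(pp3)=2>1 -> COPY to pp5. 6 ppages; refcounts: pp0:3 pp1:1 pp2:2 pp3:1 pp4:1 pp5:1
Op 7: read(P2, v2) -> 37. No state change.

Answer: 3 1 2 1 1 1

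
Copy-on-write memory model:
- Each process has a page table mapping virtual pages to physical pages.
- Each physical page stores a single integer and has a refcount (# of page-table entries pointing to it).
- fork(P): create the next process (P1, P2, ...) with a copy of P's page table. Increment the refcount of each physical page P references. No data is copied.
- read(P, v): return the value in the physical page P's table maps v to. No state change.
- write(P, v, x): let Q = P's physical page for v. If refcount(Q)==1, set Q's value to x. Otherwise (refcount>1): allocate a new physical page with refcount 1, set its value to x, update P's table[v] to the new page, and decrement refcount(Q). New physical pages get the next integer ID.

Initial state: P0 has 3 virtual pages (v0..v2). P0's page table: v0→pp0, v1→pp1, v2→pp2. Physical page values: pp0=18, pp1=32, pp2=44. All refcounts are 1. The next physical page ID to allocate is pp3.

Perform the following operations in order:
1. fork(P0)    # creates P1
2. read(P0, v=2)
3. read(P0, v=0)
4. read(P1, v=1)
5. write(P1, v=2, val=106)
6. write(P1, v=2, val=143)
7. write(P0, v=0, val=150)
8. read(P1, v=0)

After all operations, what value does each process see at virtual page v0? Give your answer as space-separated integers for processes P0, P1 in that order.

Answer: 150 18

Derivation:
Op 1: fork(P0) -> P1. 3 ppages; refcounts: pp0:2 pp1:2 pp2:2
Op 2: read(P0, v2) -> 44. No state change.
Op 3: read(P0, v0) -> 18. No state change.
Op 4: read(P1, v1) -> 32. No state change.
Op 5: write(P1, v2, 106). refcount(pp2)=2>1 -> COPY to pp3. 4 ppages; refcounts: pp0:2 pp1:2 pp2:1 pp3:1
Op 6: write(P1, v2, 143). refcount(pp3)=1 -> write in place. 4 ppages; refcounts: pp0:2 pp1:2 pp2:1 pp3:1
Op 7: write(P0, v0, 150). refcount(pp0)=2>1 -> COPY to pp4. 5 ppages; refcounts: pp0:1 pp1:2 pp2:1 pp3:1 pp4:1
Op 8: read(P1, v0) -> 18. No state change.
P0: v0 -> pp4 = 150
P1: v0 -> pp0 = 18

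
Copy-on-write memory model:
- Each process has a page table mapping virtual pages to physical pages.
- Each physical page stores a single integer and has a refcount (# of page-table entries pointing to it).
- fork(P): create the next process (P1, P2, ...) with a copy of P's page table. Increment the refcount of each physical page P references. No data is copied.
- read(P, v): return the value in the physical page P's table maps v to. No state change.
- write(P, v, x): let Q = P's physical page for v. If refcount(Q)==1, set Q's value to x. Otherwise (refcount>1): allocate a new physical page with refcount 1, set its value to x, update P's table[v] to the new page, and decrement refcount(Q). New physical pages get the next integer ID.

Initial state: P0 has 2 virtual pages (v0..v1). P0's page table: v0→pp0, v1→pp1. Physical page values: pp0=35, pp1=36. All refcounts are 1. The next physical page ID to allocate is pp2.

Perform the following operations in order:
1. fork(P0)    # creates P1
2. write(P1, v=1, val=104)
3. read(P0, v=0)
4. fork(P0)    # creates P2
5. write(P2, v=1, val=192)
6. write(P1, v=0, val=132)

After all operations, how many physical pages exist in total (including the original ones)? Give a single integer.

Op 1: fork(P0) -> P1. 2 ppages; refcounts: pp0:2 pp1:2
Op 2: write(P1, v1, 104). refcount(pp1)=2>1 -> COPY to pp2. 3 ppages; refcounts: pp0:2 pp1:1 pp2:1
Op 3: read(P0, v0) -> 35. No state change.
Op 4: fork(P0) -> P2. 3 ppages; refcounts: pp0:3 pp1:2 pp2:1
Op 5: write(P2, v1, 192). refcount(pp1)=2>1 -> COPY to pp3. 4 ppages; refcounts: pp0:3 pp1:1 pp2:1 pp3:1
Op 6: write(P1, v0, 132). refcount(pp0)=3>1 -> COPY to pp4. 5 ppages; refcounts: pp0:2 pp1:1 pp2:1 pp3:1 pp4:1

Answer: 5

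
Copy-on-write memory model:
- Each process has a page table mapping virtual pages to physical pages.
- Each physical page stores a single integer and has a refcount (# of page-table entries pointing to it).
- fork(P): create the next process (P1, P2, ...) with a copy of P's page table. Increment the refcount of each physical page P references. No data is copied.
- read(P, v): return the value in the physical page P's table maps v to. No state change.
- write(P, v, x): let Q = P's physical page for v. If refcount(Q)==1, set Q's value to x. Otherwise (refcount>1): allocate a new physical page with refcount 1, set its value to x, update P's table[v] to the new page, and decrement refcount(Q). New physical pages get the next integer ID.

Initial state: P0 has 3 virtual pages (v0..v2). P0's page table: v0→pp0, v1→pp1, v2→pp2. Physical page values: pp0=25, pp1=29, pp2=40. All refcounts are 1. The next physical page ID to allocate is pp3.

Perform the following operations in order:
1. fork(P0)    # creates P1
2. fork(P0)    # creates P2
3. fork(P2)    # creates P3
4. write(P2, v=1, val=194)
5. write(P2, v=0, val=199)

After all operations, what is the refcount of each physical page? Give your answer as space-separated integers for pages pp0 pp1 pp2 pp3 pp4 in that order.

Op 1: fork(P0) -> P1. 3 ppages; refcounts: pp0:2 pp1:2 pp2:2
Op 2: fork(P0) -> P2. 3 ppages; refcounts: pp0:3 pp1:3 pp2:3
Op 3: fork(P2) -> P3. 3 ppages; refcounts: pp0:4 pp1:4 pp2:4
Op 4: write(P2, v1, 194). refcount(pp1)=4>1 -> COPY to pp3. 4 ppages; refcounts: pp0:4 pp1:3 pp2:4 pp3:1
Op 5: write(P2, v0, 199). refcount(pp0)=4>1 -> COPY to pp4. 5 ppages; refcounts: pp0:3 pp1:3 pp2:4 pp3:1 pp4:1

Answer: 3 3 4 1 1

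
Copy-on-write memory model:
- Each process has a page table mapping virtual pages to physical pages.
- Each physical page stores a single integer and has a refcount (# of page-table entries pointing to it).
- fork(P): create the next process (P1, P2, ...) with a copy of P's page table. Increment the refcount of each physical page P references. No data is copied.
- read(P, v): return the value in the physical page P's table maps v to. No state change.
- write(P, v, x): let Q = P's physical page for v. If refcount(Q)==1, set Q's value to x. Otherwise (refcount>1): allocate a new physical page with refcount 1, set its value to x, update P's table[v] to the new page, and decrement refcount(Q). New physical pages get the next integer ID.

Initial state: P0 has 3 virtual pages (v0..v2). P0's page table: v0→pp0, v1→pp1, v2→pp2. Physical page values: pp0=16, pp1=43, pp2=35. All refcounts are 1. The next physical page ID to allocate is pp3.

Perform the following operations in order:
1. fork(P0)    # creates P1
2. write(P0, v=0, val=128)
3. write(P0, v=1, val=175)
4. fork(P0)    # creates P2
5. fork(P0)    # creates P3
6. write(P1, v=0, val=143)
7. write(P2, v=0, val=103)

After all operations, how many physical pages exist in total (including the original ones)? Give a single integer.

Op 1: fork(P0) -> P1. 3 ppages; refcounts: pp0:2 pp1:2 pp2:2
Op 2: write(P0, v0, 128). refcount(pp0)=2>1 -> COPY to pp3. 4 ppages; refcounts: pp0:1 pp1:2 pp2:2 pp3:1
Op 3: write(P0, v1, 175). refcount(pp1)=2>1 -> COPY to pp4. 5 ppages; refcounts: pp0:1 pp1:1 pp2:2 pp3:1 pp4:1
Op 4: fork(P0) -> P2. 5 ppages; refcounts: pp0:1 pp1:1 pp2:3 pp3:2 pp4:2
Op 5: fork(P0) -> P3. 5 ppages; refcounts: pp0:1 pp1:1 pp2:4 pp3:3 pp4:3
Op 6: write(P1, v0, 143). refcount(pp0)=1 -> write in place. 5 ppages; refcounts: pp0:1 pp1:1 pp2:4 pp3:3 pp4:3
Op 7: write(P2, v0, 103). refcount(pp3)=3>1 -> COPY to pp5. 6 ppages; refcounts: pp0:1 pp1:1 pp2:4 pp3:2 pp4:3 pp5:1

Answer: 6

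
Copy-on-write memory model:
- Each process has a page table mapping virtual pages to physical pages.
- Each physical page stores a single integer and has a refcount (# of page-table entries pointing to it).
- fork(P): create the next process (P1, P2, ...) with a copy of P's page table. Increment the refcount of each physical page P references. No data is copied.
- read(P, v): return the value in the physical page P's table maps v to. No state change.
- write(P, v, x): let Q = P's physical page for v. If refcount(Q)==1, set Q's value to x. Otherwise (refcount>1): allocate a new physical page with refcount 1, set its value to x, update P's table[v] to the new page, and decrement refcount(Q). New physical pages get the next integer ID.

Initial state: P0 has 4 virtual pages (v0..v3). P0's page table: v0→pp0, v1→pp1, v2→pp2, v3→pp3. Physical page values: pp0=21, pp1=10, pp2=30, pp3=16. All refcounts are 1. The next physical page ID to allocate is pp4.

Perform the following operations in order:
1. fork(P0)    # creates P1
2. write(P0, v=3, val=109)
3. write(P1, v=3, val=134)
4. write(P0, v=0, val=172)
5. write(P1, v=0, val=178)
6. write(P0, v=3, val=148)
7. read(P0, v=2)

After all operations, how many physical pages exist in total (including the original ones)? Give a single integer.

Answer: 6

Derivation:
Op 1: fork(P0) -> P1. 4 ppages; refcounts: pp0:2 pp1:2 pp2:2 pp3:2
Op 2: write(P0, v3, 109). refcount(pp3)=2>1 -> COPY to pp4. 5 ppages; refcounts: pp0:2 pp1:2 pp2:2 pp3:1 pp4:1
Op 3: write(P1, v3, 134). refcount(pp3)=1 -> write in place. 5 ppages; refcounts: pp0:2 pp1:2 pp2:2 pp3:1 pp4:1
Op 4: write(P0, v0, 172). refcount(pp0)=2>1 -> COPY to pp5. 6 ppages; refcounts: pp0:1 pp1:2 pp2:2 pp3:1 pp4:1 pp5:1
Op 5: write(P1, v0, 178). refcount(pp0)=1 -> write in place. 6 ppages; refcounts: pp0:1 pp1:2 pp2:2 pp3:1 pp4:1 pp5:1
Op 6: write(P0, v3, 148). refcount(pp4)=1 -> write in place. 6 ppages; refcounts: pp0:1 pp1:2 pp2:2 pp3:1 pp4:1 pp5:1
Op 7: read(P0, v2) -> 30. No state change.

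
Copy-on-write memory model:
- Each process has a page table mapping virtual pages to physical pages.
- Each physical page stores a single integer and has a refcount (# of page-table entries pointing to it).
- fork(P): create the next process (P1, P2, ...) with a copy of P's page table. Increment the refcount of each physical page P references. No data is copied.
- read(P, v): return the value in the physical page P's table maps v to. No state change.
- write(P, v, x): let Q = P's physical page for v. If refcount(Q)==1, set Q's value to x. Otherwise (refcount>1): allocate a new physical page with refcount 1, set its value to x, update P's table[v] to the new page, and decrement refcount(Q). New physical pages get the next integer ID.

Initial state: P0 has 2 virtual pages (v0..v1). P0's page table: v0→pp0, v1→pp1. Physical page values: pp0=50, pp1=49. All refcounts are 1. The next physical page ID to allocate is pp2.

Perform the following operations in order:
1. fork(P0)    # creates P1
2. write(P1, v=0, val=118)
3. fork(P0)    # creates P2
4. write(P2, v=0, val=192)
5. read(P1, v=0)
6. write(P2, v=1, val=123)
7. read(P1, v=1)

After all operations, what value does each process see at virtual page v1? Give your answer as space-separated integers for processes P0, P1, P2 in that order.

Answer: 49 49 123

Derivation:
Op 1: fork(P0) -> P1. 2 ppages; refcounts: pp0:2 pp1:2
Op 2: write(P1, v0, 118). refcount(pp0)=2>1 -> COPY to pp2. 3 ppages; refcounts: pp0:1 pp1:2 pp2:1
Op 3: fork(P0) -> P2. 3 ppages; refcounts: pp0:2 pp1:3 pp2:1
Op 4: write(P2, v0, 192). refcount(pp0)=2>1 -> COPY to pp3. 4 ppages; refcounts: pp0:1 pp1:3 pp2:1 pp3:1
Op 5: read(P1, v0) -> 118. No state change.
Op 6: write(P2, v1, 123). refcount(pp1)=3>1 -> COPY to pp4. 5 ppages; refcounts: pp0:1 pp1:2 pp2:1 pp3:1 pp4:1
Op 7: read(P1, v1) -> 49. No state change.
P0: v1 -> pp1 = 49
P1: v1 -> pp1 = 49
P2: v1 -> pp4 = 123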